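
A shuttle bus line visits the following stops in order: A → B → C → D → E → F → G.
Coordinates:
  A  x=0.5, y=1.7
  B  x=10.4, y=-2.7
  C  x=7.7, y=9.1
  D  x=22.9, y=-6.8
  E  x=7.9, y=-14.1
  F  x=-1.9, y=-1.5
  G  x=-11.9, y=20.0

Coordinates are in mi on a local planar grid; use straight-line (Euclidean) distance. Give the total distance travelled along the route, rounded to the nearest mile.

101 mi

Leg distances:
A→B: 10.8 mi  (cumulative 10.8 mi)
B→C: 12.1 mi  (cumulative 22.9 mi)
C→D: 22.0 mi  (cumulative 44.9 mi)
D→E: 16.7 mi  (cumulative 61.6 mi)
E→F: 16.0 mi  (cumulative 77.6 mi)
F→G: 23.7 mi  (cumulative 101.3 mi)
Total route length ≈ 101 mi.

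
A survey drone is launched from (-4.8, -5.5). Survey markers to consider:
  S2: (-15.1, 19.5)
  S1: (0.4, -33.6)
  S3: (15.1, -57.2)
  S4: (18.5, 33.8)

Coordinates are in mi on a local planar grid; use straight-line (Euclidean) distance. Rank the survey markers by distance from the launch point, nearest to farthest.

S2, S1, S4, S3

Distances from the launch point:
S2 (-15.1, 19.5): 27.0 mi
S1 (0.4, -33.6): 28.6 mi
S4 (18.5, 33.8): 45.7 mi
S3 (15.1, -57.2): 55.4 mi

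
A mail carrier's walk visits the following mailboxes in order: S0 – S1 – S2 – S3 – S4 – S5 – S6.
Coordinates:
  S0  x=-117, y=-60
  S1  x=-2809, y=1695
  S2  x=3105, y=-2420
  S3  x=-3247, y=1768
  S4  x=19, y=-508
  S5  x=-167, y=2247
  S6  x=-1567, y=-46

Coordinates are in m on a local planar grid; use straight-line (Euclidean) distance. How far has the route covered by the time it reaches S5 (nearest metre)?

24769 m

Leg distances:
S0→S1: 3213.5 m  (cumulative 3213.5 m)
S1→S2: 7204.8 m  (cumulative 10418.3 m)
S2→S3: 7608.4 m  (cumulative 18026.7 m)
S3→S4: 3980.8 m  (cumulative 22007.5 m)
S4→S5: 2761.3 m  (cumulative 24768.8 m)
Cumulative distance at S5 ≈ 24769 m.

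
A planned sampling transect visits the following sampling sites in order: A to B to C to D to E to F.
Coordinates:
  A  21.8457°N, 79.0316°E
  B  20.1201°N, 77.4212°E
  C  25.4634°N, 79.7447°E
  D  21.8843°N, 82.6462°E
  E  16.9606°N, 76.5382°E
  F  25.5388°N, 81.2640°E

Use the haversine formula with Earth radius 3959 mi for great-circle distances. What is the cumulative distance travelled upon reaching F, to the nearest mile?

Leg distances:
A→B: 158.1 mi  (cumulative 158.1 mi)
B→C: 397.7 mi  (cumulative 555.9 mi)
C→D: 308.0 mi  (cumulative 863.9 mi)
D→E: 523.5 mi  (cumulative 1387.3 mi)
E→F: 666.1 mi  (cumulative 2053.5 mi)
Cumulative distance at F ≈ 2053 mi.

2053 mi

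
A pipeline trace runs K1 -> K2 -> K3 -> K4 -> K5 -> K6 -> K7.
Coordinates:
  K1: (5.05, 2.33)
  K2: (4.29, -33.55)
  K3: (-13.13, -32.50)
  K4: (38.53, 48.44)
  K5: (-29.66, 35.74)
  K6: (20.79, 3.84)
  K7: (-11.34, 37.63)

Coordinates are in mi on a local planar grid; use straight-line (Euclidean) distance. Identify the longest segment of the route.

Leg distances:
K1→K2: 35.9 mi
K2→K3: 17.5 mi
K3→K4: 96.0 mi
K4→K5: 69.4 mi
K5→K6: 59.7 mi
K6→K7: 46.6 mi
The longest leg is K3–K4 at 96.0 mi.

K3–K4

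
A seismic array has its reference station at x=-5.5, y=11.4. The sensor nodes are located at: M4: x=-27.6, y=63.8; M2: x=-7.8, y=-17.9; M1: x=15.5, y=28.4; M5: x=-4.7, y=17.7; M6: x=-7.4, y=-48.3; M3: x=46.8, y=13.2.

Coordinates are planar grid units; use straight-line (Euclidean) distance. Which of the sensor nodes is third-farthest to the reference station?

Distance to each, sorted:
M6: 59.7
M4: 56.9
M3: 52.3
M2: 29.4
M1: 27.0
M5: 6.4
The third-farthest is M3 at 52.3.

M3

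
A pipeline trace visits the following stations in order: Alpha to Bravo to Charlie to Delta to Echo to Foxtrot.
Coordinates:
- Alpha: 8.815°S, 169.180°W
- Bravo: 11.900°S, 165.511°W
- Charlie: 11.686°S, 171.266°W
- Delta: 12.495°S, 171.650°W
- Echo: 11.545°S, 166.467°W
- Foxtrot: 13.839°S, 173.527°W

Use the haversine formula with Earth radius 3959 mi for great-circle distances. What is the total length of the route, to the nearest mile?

1637 mi

Leg distances:
Alpha→Bravo: 328.1 mi  (cumulative 328.1 mi)
Bravo→Charlie: 389.5 mi  (cumulative 717.6 mi)
Charlie→Delta: 61.6 mi  (cumulative 779.2 mi)
Delta→Echo: 356.4 mi  (cumulative 1135.6 mi)
Echo→Foxtrot: 501.6 mi  (cumulative 1637.1 mi)
Total route length ≈ 1637 mi.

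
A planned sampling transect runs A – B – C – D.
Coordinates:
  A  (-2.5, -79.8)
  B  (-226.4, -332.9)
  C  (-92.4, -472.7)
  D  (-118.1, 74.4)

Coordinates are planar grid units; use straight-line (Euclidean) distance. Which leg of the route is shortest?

Leg distances:
A→B: 337.9
B→C: 193.6
C→D: 547.7
The shortest leg is B–C at 193.6.

B–C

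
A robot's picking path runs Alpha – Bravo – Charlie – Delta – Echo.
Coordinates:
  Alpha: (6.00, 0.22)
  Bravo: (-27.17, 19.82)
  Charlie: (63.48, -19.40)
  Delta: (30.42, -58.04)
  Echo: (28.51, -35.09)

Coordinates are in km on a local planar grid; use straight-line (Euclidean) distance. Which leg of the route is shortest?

Delta–Echo

Leg distances:
Alpha→Bravo: 38.5 km
Bravo→Charlie: 98.8 km
Charlie→Delta: 50.9 km
Delta→Echo: 23.0 km
The shortest leg is Delta–Echo at 23.0 km.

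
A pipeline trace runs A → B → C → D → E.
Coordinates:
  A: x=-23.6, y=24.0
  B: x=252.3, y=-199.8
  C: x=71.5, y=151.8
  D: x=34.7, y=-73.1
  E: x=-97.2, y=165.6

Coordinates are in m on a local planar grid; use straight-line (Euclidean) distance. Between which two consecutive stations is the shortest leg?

C–D

Leg distances:
A→B: 355.3 m
B→C: 395.4 m
C→D: 227.9 m
D→E: 272.7 m
The shortest leg is C–D at 227.9 m.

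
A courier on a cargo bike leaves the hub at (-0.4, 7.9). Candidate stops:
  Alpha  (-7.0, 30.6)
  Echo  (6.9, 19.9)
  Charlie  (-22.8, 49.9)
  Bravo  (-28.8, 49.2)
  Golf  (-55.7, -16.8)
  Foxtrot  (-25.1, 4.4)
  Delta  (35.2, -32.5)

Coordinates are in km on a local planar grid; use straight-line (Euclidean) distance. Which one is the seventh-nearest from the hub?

Golf

Distance to each, sorted:
Echo: 14.0 km
Alpha: 23.6 km
Foxtrot: 24.9 km
Charlie: 47.6 km
Bravo: 50.1 km
Delta: 53.8 km
Golf: 60.6 km
The seventh-nearest is Golf at 60.6 km.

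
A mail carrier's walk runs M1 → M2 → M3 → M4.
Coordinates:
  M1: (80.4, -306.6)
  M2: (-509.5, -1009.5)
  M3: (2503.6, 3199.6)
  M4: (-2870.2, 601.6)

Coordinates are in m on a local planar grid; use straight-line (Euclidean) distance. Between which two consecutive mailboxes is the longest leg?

M3–M4

Leg distances:
M1→M2: 917.6 m
M2→M3: 5176.4 m
M3→M4: 5968.9 m
The longest leg is M3–M4 at 5968.9 m.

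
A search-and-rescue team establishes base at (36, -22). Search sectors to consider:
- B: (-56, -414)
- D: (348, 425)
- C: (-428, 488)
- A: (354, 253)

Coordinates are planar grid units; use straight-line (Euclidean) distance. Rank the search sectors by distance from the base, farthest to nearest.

Distance from the base at (36, -22) to each:
C (-428, 488): 689.5
D (348, 425): 545.1
A (354, 253): 420.4
B (-56, -414): 402.7

C, D, A, B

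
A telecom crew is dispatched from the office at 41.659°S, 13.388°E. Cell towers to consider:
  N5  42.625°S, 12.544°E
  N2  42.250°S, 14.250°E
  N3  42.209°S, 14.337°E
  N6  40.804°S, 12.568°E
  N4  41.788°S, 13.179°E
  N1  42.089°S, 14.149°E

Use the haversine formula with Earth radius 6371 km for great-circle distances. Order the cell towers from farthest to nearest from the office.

N5, N6, N3, N2, N1, N4

Distances from the office:
N5 42.625°S, 12.544°E: 128.0 km
N6 40.804°S, 12.568°E: 117.2 km
N3 42.209°S, 14.337°E: 99.5 km
N2 42.250°S, 14.250°E: 97.0 km
N1 42.089°S, 14.149°E: 79.1 km
N4 41.788°S, 13.179°E: 22.5 km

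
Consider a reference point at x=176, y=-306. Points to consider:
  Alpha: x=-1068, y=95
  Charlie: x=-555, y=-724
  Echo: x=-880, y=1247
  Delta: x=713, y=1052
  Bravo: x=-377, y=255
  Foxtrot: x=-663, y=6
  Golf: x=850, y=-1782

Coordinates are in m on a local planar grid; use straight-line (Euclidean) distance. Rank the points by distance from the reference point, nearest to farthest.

Bravo, Charlie, Foxtrot, Alpha, Delta, Golf, Echo

Distances from the reference point:
Bravo x=-377, y=255: 787.7 m
Charlie x=-555, y=-724: 842.1 m
Foxtrot x=-663, y=6: 895.1 m
Alpha x=-1068, y=95: 1307.0 m
Delta x=713, y=1052: 1460.3 m
Golf x=850, y=-1782: 1622.6 m
Echo x=-880, y=1247: 1878.0 m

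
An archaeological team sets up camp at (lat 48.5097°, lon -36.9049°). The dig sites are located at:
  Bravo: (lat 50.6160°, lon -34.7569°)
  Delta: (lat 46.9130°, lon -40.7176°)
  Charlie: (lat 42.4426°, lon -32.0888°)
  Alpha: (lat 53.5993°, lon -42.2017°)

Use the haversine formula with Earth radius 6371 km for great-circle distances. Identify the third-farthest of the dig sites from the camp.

Distances from the camp ((lat 48.5097°, lon -36.9049°)):
Charlie: 771.7 km
Alpha: 675.9 km
Delta: 335.9 km
Bravo: 280.8 km
The third-farthest is Delta at 335.9 km.

Delta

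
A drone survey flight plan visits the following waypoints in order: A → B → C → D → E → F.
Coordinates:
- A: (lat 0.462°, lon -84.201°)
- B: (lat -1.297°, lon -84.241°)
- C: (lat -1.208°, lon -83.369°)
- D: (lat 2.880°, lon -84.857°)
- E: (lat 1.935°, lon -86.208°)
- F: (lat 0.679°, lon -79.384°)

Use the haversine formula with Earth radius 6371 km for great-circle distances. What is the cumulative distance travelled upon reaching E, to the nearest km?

960 km

Leg distances:
A→B: 195.6 km  (cumulative 195.6 km)
B→C: 97.4 km  (cumulative 293.1 km)
C→D: 483.7 km  (cumulative 776.8 km)
D→E: 183.2 km  (cumulative 960.0 km)
Cumulative distance at E ≈ 960 km.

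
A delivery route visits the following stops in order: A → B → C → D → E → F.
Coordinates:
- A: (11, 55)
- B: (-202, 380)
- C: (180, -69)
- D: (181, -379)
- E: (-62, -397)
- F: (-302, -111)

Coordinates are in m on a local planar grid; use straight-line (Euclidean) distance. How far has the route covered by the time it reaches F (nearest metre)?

1905 m

Leg distances:
A→B: 388.6 m  (cumulative 388.6 m)
B→C: 589.5 m  (cumulative 978.1 m)
C→D: 310.0 m  (cumulative 1288.1 m)
D→E: 243.7 m  (cumulative 1531.8 m)
E→F: 373.4 m  (cumulative 1905.1 m)
Cumulative distance at F ≈ 1905 m.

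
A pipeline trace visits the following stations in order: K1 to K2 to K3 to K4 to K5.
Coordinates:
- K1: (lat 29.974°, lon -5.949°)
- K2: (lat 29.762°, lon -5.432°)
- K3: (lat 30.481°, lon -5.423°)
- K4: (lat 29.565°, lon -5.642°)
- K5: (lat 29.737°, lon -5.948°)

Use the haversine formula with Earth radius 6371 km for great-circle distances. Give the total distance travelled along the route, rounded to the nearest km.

274 km

Leg distances:
K1→K2: 55.1 km  (cumulative 55.1 km)
K2→K3: 80.0 km  (cumulative 135.1 km)
K3→K4: 104.0 km  (cumulative 239.1 km)
K4→K5: 35.2 km  (cumulative 274.3 km)
Total route length ≈ 274 km.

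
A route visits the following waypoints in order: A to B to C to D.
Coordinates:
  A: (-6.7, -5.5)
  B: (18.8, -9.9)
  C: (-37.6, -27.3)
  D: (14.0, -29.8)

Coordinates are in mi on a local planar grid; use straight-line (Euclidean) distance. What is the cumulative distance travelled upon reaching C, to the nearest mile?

Leg distances:
A→B: 25.9 mi  (cumulative 25.9 mi)
B→C: 59.0 mi  (cumulative 84.9 mi)
Cumulative distance at C ≈ 85 mi.

85 mi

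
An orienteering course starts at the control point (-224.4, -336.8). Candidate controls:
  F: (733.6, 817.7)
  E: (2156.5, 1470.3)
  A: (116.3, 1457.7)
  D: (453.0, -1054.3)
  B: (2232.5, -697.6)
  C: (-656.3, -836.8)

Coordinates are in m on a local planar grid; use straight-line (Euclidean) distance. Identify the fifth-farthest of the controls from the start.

Distances from the start ((-224.4, -336.8)):
E: 2989.0 m
B: 2483.3 m
A: 1826.6 m
F: 1500.2 m
D: 986.8 m
C: 660.7 m
The fifth-farthest is D at 986.8 m.

D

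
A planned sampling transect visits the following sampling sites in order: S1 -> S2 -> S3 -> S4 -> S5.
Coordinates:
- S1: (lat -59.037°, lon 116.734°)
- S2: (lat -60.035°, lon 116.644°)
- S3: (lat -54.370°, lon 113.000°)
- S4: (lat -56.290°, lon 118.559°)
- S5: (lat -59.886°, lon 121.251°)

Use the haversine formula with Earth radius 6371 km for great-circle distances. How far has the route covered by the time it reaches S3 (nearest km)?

778 km

Leg distances:
S1→S2: 111.1 km  (cumulative 111.1 km)
S2→S3: 666.8 km  (cumulative 777.9 km)
Cumulative distance at S3 ≈ 778 km.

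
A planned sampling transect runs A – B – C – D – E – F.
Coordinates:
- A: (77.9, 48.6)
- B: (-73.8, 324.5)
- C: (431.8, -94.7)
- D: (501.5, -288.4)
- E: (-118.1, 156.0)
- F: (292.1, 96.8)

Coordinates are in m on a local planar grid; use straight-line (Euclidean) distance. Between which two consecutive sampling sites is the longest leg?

Leg distances:
A→B: 314.9 m
B→C: 656.8 m
C→D: 205.9 m
D→E: 762.5 m
E→F: 414.4 m
The longest leg is D–E at 762.5 m.

D–E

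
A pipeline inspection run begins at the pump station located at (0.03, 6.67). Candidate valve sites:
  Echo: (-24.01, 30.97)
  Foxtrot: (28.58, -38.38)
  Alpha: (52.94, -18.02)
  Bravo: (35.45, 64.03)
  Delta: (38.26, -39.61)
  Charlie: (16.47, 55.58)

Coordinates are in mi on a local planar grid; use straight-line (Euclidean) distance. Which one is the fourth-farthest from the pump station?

Distance to each, sorted:
Bravo: 67.4 mi
Delta: 60.0 mi
Alpha: 58.4 mi
Foxtrot: 53.3 mi
Charlie: 51.6 mi
Echo: 34.2 mi
The fourth-farthest is Foxtrot at 53.3 mi.

Foxtrot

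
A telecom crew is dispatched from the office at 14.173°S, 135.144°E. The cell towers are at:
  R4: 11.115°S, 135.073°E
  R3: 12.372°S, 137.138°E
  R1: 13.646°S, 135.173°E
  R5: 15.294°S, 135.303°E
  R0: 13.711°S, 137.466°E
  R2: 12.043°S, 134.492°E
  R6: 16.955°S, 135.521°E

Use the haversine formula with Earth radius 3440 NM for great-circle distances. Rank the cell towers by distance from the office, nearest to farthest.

R1, R5, R2, R0, R3, R6, R4

Distance from the office at 14.173°S, 135.144°E to each:
R1 13.646°S, 135.173°E: 31.7 NM
R5 15.294°S, 135.303°E: 67.9 NM
R2 12.043°S, 134.492°E: 133.4 NM
R0 13.711°S, 137.466°E: 138.1 NM
R3 12.372°S, 137.138°E: 159.0 NM
R6 16.955°S, 135.521°E: 168.4 NM
R4 11.115°S, 135.073°E: 183.6 NM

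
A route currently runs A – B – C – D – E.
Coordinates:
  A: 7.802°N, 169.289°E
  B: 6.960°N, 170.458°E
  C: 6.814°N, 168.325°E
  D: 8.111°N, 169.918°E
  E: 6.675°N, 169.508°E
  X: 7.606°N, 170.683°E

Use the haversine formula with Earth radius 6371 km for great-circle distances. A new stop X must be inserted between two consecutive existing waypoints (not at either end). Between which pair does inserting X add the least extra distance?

between A and B

Added distance for inserting X between each consecutive pair:
A–B: 71.8 km
B–C: 114.6 km
C–D: 148.6 km
D–E: 101.2 km
Smallest added distance is 71.8 km, inserting between A and B.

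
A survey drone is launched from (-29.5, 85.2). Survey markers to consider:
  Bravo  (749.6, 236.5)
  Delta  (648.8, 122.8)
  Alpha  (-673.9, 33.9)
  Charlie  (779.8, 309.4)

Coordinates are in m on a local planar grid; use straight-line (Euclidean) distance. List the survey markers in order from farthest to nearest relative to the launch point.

Charlie, Bravo, Delta, Alpha

Distances from the launch point:
Charlie (779.8, 309.4): 839.8 m
Bravo (749.6, 236.5): 793.7 m
Delta (648.8, 122.8): 679.3 m
Alpha (-673.9, 33.9): 646.4 m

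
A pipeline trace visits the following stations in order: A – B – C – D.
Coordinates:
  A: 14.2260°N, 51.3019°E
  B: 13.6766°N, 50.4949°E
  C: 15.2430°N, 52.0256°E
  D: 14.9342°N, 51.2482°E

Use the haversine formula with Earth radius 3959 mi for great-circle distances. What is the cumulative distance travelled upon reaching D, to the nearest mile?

271 mi

Leg distances:
A→B: 66.1 mi  (cumulative 66.1 mi)
B→C: 149.0 mi  (cumulative 215.1 mi)
C→D: 56.1 mi  (cumulative 271.2 mi)
Cumulative distance at D ≈ 271 mi.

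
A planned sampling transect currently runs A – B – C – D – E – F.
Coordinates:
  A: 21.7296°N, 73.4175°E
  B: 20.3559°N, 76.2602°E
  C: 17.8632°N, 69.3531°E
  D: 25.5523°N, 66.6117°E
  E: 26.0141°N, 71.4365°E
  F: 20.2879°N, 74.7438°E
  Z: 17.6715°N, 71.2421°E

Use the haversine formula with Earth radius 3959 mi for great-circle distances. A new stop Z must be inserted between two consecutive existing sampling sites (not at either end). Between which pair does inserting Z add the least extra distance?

between B and C

Added distance for inserting Z between each consecutive pair:
A–B: 484.3 mi
B–C: 19.0 mi
C–D: 185.7 mi
D–E: 895.0 mi
E–F: 420.2 mi
Smallest added distance is 19.0 mi, inserting between B and C.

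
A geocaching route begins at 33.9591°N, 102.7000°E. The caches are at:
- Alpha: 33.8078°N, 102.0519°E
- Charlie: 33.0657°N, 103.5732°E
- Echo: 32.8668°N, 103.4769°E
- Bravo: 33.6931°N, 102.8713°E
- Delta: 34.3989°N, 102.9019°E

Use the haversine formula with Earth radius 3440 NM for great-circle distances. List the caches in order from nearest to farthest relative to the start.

Distance from the start at 33.9591°N, 102.7000°E to each:
Bravo 33.6931°N, 102.8713°E: 18.1 NM
Delta 34.3989°N, 102.9019°E: 28.2 NM
Alpha 33.8078°N, 102.0519°E: 33.6 NM
Charlie 33.0657°N, 103.5732°E: 69.2 NM
Echo 32.8668°N, 103.4769°E: 76.3 NM

Bravo, Delta, Alpha, Charlie, Echo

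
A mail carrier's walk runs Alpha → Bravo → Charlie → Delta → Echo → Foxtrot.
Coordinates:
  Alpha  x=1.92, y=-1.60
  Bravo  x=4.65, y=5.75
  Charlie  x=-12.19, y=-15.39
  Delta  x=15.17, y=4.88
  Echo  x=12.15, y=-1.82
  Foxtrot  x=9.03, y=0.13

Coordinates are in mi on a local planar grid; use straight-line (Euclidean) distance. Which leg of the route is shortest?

Echo–Foxtrot

Leg distances:
Alpha→Bravo: 7.8 mi
Bravo→Charlie: 27.0 mi
Charlie→Delta: 34.1 mi
Delta→Echo: 7.3 mi
Echo→Foxtrot: 3.7 mi
The shortest leg is Echo–Foxtrot at 3.7 mi.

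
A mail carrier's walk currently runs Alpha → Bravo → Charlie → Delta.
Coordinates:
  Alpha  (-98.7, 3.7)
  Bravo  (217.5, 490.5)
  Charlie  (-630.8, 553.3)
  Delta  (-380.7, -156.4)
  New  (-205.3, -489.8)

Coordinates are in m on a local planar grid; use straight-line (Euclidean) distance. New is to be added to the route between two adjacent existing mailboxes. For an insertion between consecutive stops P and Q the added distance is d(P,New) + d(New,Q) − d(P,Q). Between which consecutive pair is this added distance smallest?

Added distance for inserting New between each consecutive pair:
Alpha–Bravo: 992.0 m
Bravo–Charlie: 1343.5 m
Charlie–Delta: 750.8 m
Smallest added distance is 750.8 m, inserting between Charlie and Delta.

between Charlie and Delta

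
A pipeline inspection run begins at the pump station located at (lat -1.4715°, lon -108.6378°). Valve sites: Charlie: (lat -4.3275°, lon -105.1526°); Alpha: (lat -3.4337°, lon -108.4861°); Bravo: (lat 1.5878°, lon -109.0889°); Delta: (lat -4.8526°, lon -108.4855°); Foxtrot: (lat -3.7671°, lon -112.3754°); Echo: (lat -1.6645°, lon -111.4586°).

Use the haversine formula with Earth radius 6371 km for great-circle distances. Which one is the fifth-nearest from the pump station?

Distances from the pump station ((lat -1.4715°, lon -108.6378°)):
Alpha: 218.8 km
Echo: 314.3 km
Bravo: 343.9 km
Delta: 376.3 km
Foxtrot: 487.3 km
Charlie: 500.6 km
The fifth-nearest is Foxtrot at 487.3 km.

Foxtrot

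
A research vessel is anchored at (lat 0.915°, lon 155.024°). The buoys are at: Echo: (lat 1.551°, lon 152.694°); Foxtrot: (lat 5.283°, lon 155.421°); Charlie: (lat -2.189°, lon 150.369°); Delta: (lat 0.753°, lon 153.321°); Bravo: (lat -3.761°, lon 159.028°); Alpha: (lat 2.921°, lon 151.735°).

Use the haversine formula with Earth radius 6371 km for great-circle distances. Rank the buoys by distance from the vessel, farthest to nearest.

Distances from the vessel:
Bravo (lat -3.761°, lon 159.028°): 684.4 km
Charlie (lat -2.189°, lon 150.369°): 622.1 km
Foxtrot (lat 5.283°, lon 155.421°): 487.7 km
Alpha (lat 2.921°, lon 151.735°): 428.2 km
Echo (lat 1.551°, lon 152.694°): 268.5 km
Delta (lat 0.753°, lon 153.321°): 190.2 km

Bravo, Charlie, Foxtrot, Alpha, Echo, Delta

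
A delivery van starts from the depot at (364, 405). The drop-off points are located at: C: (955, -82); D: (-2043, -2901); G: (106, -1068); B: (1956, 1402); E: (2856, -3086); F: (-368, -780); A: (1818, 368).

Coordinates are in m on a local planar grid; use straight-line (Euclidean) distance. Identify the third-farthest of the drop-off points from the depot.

Distances from the depot ((364, 405)):
E: 4289.2 m
D: 4089.4 m
B: 1878.4 m
G: 1495.4 m
A: 1454.5 m
F: 1392.9 m
C: 765.8 m
The third-farthest is B at 1878.4 m.

B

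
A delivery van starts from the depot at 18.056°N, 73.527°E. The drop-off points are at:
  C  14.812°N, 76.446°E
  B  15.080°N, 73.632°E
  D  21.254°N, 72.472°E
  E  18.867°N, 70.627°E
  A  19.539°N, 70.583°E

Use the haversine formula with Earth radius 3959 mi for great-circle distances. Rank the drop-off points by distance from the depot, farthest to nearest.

Computing each great-circle distance from 18.056°N, 73.527°E:
C 14.812°N, 76.446°E: 296.1 mi
D 21.254°N, 72.472°E: 231.4 mi
A 19.539°N, 70.583°E: 218.1 mi
B 15.080°N, 73.632°E: 205.8 mi
E 18.867°N, 70.627°E: 198.2 mi

C, D, A, B, E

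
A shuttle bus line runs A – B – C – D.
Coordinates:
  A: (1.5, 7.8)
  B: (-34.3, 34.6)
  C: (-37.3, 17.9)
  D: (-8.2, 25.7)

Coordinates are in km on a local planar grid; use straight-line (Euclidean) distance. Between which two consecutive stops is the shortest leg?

Leg distances:
A→B: 44.7 km
B→C: 17.0 km
C→D: 30.1 km
The shortest leg is B–C at 17.0 km.

B–C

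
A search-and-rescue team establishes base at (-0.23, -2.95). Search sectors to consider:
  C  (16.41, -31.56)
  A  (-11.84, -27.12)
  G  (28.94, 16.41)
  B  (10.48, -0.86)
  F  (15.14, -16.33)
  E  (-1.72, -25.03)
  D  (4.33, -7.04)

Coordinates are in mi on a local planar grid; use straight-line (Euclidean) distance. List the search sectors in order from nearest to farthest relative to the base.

Distances from the base:
D (4.33, -7.04): 6.1 mi
B (10.48, -0.86): 10.9 mi
F (15.14, -16.33): 20.4 mi
E (-1.72, -25.03): 22.1 mi
A (-11.84, -27.12): 26.8 mi
C (16.41, -31.56): 33.1 mi
G (28.94, 16.41): 35.0 mi

D, B, F, E, A, C, G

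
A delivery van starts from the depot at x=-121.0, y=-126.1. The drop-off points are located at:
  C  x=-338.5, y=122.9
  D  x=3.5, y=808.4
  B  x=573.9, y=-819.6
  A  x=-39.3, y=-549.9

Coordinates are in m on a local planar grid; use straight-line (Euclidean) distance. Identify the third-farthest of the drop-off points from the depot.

A

Distances from the depot (x=-121.0, y=-126.1):
B: 981.7 m
D: 942.8 m
A: 431.6 m
C: 330.6 m
The third-farthest is A at 431.6 m.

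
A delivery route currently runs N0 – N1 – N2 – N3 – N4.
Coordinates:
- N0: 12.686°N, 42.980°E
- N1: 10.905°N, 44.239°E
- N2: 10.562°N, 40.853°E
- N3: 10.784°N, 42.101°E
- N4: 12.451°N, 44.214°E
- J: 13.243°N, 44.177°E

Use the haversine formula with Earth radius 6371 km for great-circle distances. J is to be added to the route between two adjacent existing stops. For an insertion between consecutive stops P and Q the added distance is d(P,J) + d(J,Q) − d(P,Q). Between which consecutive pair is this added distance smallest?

Added distance for inserting J between each consecutive pair:
N0–N1: 163.0 km
N1–N2: 356.8 km
N2–N3: 684.7 km
N3–N4: 147.2 km
Smallest added distance is 147.2 km, inserting between N3 and N4.

between N3 and N4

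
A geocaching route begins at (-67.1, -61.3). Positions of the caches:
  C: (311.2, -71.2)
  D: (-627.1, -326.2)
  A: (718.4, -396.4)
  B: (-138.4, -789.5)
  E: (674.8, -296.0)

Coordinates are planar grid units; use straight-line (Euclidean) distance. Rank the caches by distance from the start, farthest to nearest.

Distances from the start:
A (718.4, -396.4): 854.0
E (674.8, -296.0): 778.1
B (-138.4, -789.5): 731.7
D (-627.1, -326.2): 619.5
C (311.2, -71.2): 378.4

A, E, B, D, C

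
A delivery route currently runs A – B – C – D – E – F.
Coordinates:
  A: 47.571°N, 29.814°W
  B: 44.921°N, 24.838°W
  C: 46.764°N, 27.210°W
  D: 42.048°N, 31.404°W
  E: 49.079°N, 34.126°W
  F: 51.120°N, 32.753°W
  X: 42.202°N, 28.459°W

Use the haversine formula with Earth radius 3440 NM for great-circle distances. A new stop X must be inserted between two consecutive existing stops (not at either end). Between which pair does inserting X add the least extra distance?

between C and D

Added distance for inserting X between each consecutive pair:
A–B: 293.6 NM
B–C: 357.3 NM
C–D: 75.2 NM
D–E: 170.4 NM
E–F: 906.4 NM
Smallest added distance is 75.2 NM, inserting between C and D.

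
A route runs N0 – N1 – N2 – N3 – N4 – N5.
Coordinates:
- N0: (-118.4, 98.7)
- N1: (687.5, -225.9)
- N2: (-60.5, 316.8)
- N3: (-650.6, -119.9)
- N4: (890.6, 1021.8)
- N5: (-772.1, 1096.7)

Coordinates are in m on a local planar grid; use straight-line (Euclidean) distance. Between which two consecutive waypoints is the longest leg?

N3–N4

Leg distances:
N0→N1: 868.8 m
N1→N2: 924.1 m
N2→N3: 734.1 m
N3→N4: 1918.0 m
N4→N5: 1664.4 m
The longest leg is N3–N4 at 1918.0 m.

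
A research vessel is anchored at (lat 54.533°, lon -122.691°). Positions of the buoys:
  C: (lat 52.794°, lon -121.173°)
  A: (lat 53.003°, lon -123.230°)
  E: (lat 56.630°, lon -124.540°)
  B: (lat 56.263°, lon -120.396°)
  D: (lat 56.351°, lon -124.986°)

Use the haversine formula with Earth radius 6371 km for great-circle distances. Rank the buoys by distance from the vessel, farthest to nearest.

E, D, B, C, A

Distances from the vessel:
E (lat 56.630°, lon -124.540°): 260.5 km
D (lat 56.351°, lon -124.986°): 248.6 km
B (lat 56.263°, lon -120.396°): 240.8 km
C (lat 52.794°, lon -121.173°): 217.7 km
A (lat 53.003°, lon -123.230°): 173.8 km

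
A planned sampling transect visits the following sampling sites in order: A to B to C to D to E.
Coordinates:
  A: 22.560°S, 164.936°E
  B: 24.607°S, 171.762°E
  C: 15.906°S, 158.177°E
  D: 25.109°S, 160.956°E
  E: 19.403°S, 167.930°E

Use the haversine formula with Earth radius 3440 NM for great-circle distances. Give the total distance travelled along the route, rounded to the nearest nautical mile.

2412 NM

Leg distances:
A→B: 395.1 NM  (cumulative 395.1 NM)
B→C: 925.5 NM  (cumulative 1320.6 NM)
C→D: 574.2 NM  (cumulative 1894.8 NM)
D→E: 517.0 NM  (cumulative 2411.8 NM)
Total route length ≈ 2412 NM.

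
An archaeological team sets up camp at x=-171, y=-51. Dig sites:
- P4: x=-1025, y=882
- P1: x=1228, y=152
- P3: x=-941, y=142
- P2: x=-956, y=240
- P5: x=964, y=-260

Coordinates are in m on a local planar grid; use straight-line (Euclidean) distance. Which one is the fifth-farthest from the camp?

P3

Distance to each, sorted:
P1: 1413.7 m
P4: 1264.8 m
P5: 1154.1 m
P2: 837.2 m
P3: 793.8 m
The fifth-farthest is P3 at 793.8 m.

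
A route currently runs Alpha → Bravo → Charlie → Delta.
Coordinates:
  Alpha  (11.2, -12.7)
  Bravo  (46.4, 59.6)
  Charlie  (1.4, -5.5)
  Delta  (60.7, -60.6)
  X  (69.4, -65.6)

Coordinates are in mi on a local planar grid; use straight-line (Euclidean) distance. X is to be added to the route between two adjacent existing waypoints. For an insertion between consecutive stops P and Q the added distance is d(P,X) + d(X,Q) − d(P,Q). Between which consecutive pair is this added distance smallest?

between Charlie and Delta

Added distance for inserting X between each consecutive pair:
Alpha–Bravo: 125.5 mi
Bravo–Charlie: 138.9 mi
Charlie–Delta: 19.8 mi
Smallest added distance is 19.8 mi, inserting between Charlie and Delta.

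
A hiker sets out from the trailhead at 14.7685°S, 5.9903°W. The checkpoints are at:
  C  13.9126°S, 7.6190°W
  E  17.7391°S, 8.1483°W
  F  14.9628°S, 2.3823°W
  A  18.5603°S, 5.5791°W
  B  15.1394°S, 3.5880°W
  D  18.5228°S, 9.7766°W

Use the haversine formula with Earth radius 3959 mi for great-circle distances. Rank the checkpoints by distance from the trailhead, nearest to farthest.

C, B, F, E, A, D

Distance from the trailhead at 14.7685°S, 5.9903°W to each:
C 13.9126°S, 7.6190°W: 124.0 mi
B 15.1394°S, 3.5880°W: 162.4 mi
F 14.9628°S, 2.3823°W: 241.3 mi
E 17.7391°S, 8.1483°W: 250.2 mi
A 18.5603°S, 5.5791°W: 263.4 mi
D 18.5228°S, 9.7766°W: 360.7 mi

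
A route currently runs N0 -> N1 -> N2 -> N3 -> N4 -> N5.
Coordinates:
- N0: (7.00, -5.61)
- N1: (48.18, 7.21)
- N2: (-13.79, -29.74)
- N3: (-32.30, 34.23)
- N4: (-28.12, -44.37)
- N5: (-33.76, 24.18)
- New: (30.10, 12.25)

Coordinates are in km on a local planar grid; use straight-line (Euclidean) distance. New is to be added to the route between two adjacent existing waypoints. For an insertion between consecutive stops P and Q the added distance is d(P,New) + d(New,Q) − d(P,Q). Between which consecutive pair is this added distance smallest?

between N0 and N1

Added distance for inserting New between each consecutive pair:
N0–N1: 4.8 km
N1–N2: 7.4 km
N2–N3: 60.3 km
N3–N4: 68.7 km
N4–N5: 77.4 km
Smallest added distance is 4.8 km, inserting between N0 and N1.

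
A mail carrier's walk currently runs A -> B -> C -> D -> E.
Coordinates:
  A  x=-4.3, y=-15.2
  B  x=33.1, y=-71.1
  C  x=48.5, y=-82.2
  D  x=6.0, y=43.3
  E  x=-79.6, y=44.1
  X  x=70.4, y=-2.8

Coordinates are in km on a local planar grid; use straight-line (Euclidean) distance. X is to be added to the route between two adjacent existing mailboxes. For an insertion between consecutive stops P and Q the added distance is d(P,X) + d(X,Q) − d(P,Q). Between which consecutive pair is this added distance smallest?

between C and D

Added distance for inserting X between each consecutive pair:
A–B: 86.3 km
B–C: 141.2 km
C–D: 29.1 km
D–E: 150.8 km
Smallest added distance is 29.1 km, inserting between C and D.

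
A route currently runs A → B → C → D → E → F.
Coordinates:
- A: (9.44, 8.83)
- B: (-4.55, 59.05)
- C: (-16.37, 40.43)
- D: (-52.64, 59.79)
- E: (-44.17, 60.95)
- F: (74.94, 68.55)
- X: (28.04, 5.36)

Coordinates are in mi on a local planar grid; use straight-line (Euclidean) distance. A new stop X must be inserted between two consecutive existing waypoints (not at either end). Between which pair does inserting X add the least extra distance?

between A and B

Added distance for inserting X between each consecutive pair:
A–B: 29.6 mi
B–C: 97.3 mi
C–D: 112.8 mi
D–E: 179.9 mi
E–F: 50.5 mi
Smallest added distance is 29.6 mi, inserting between A and B.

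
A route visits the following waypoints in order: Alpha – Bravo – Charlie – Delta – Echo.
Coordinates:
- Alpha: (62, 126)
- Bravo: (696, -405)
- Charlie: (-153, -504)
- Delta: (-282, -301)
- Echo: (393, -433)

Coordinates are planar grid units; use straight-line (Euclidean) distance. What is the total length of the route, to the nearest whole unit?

2610

Leg distances:
Alpha→Bravo: 827.0  (cumulative 827.0)
Bravo→Charlie: 854.8  (cumulative 1681.7)
Charlie→Delta: 240.5  (cumulative 1922.3)
Delta→Echo: 687.8  (cumulative 2610.1)
Total route length ≈ 2610.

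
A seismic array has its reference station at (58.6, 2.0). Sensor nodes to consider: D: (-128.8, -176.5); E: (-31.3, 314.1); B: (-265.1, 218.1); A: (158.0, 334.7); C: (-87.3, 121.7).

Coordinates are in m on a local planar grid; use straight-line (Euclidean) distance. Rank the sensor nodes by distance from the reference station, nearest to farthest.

C, D, E, A, B

Distances from the reference station:
C (-87.3, 121.7): 188.7 m
D (-128.8, -176.5): 258.8 m
E (-31.3, 314.1): 324.8 m
A (158.0, 334.7): 347.2 m
B (-265.1, 218.1): 389.2 m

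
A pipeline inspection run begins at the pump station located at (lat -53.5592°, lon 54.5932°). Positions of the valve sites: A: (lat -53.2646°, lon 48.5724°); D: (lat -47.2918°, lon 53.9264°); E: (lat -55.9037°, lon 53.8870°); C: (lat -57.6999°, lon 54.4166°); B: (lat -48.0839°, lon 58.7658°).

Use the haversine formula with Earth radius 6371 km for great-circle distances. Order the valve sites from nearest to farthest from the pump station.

Distances from the pump station:
E (lat -55.9037°, lon 53.8870°): 264.6 km
A (lat -53.2646°, lon 48.5724°): 400.3 km
C (lat -57.6999°, lon 54.4166°): 460.6 km
B (lat -48.0839°, lon 58.7658°): 675.4 km
D (lat -47.2918°, lon 53.9264°): 698.5 km

E, A, C, B, D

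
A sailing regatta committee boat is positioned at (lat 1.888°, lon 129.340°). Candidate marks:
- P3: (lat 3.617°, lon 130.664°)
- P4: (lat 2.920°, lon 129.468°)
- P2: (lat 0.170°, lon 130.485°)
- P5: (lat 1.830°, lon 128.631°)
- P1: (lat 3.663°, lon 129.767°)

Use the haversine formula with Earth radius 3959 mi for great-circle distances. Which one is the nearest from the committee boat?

P5

Distance to each, sorted:
P5: 49.1 mi
P4: 71.9 mi
P1: 126.1 mi
P2: 142.6 mi
P3: 150.4 mi
The nearest is P5 at 49.1 mi.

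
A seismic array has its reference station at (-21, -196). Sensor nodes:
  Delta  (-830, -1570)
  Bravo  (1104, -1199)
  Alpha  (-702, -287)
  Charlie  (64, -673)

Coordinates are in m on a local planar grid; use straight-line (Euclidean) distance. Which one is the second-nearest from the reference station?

Alpha

Distance to each, sorted:
Charlie: 484.5 m
Alpha: 687.1 m
Bravo: 1507.2 m
Delta: 1594.5 m
The second-nearest is Alpha at 687.1 m.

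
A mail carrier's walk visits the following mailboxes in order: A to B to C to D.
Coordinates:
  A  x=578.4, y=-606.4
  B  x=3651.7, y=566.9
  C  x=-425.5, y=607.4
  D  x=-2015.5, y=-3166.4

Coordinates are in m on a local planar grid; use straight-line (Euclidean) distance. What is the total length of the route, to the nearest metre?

11462 m

Leg distances:
A→B: 3289.7 m  (cumulative 3289.7 m)
B→C: 4077.4 m  (cumulative 7367.1 m)
C→D: 4095.1 m  (cumulative 11462.1 m)
Total route length ≈ 11462 m.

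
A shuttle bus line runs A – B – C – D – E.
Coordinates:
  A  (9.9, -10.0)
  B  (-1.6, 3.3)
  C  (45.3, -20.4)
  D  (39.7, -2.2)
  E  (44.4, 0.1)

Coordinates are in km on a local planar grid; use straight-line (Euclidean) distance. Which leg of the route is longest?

Leg distances:
A→B: 17.6 km
B→C: 52.5 km
C→D: 19.0 km
D→E: 5.2 km
The longest leg is B–C at 52.5 km.

B–C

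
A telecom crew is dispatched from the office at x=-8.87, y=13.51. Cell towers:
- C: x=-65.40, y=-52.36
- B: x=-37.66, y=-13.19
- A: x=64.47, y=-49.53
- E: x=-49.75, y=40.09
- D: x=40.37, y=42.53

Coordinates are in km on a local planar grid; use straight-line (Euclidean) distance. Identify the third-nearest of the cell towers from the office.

D

Distance to each, sorted:
B: 39.3 km
E: 48.8 km
D: 57.2 km
C: 86.8 km
A: 96.7 km
The third-nearest is D at 57.2 km.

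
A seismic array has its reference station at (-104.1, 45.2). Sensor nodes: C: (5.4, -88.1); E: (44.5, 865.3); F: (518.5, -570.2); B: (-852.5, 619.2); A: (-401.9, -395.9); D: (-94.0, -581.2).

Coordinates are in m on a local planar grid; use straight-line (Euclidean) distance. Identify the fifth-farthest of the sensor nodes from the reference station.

A

Distances from the reference station ((-104.1, 45.2)):
B: 943.2 m
F: 875.4 m
E: 833.5 m
D: 626.5 m
A: 532.2 m
C: 172.5 m
The fifth-farthest is A at 532.2 m.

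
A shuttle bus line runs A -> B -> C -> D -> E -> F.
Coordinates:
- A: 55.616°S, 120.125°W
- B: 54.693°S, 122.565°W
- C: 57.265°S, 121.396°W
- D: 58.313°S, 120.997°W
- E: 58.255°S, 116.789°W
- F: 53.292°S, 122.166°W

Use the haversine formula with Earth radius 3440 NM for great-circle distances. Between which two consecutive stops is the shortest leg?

C–D

Leg distances:
A→B: 100.4 NM
B→C: 159.3 NM
C→D: 64.2 NM
D→E: 132.8 NM
E→F: 348.7 NM
The shortest leg is C–D at 64.2 NM.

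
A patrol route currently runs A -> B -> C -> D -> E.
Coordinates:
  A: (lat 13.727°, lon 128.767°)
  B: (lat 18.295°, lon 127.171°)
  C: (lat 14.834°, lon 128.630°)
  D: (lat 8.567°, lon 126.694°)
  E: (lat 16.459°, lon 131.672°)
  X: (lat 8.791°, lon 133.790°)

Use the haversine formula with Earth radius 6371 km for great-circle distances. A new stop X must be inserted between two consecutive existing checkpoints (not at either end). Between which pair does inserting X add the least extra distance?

Added distance for inserting X between each consecutive pair:
A–B: 1515.2 km
B–C: 1736.2 km
C–D: 927.9 km
D–E: 633.1 km
Smallest added distance is 633.1 km, inserting between D and E.

between D and E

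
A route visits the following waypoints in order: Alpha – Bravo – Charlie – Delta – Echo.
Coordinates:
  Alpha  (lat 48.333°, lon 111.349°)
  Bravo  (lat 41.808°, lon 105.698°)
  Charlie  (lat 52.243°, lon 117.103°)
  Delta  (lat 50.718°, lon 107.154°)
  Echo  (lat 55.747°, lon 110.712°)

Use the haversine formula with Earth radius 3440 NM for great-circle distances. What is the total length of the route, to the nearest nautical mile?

1949 NM

Leg distances:
Alpha→Bravo: 458.9 NM  (cumulative 458.9 NM)
Bravo→Charlie: 779.3 NM  (cumulative 1238.2 NM)
Charlie→Delta: 382.8 NM  (cumulative 1621.0 NM)
Delta→Echo: 327.8 NM  (cumulative 1948.8 NM)
Total route length ≈ 1949 NM.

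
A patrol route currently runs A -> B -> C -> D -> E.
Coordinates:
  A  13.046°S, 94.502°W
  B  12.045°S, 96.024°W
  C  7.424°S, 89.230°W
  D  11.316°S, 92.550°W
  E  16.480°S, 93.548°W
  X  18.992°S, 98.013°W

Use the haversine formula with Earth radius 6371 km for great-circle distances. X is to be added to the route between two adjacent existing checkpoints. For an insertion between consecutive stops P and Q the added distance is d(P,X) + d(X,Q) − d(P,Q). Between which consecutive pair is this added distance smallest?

between D and E

Added distance for inserting X between each consecutive pair:
A–B: 1362.2 km
B–C: 1495.2 km
C–D: 2068.0 km
D–E: 1000.2 km
Smallest added distance is 1000.2 km, inserting between D and E.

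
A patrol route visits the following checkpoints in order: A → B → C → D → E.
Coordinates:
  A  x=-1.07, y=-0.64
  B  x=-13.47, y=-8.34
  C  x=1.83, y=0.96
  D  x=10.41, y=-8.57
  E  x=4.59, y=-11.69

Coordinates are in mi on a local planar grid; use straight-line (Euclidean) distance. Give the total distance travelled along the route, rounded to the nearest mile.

Leg distances:
A→B: 14.6 mi  (cumulative 14.6 mi)
B→C: 17.9 mi  (cumulative 32.5 mi)
C→D: 12.8 mi  (cumulative 45.3 mi)
D→E: 6.6 mi  (cumulative 51.9 mi)
Total route length ≈ 52 mi.

52 mi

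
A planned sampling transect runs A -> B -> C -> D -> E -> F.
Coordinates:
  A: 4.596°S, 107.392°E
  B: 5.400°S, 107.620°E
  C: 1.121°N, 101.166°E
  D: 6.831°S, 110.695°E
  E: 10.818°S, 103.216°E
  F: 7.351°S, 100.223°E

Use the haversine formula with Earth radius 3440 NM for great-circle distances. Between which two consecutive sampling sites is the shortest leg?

Leg distances:
A→B: 50.2 NM
B→C: 550.5 NM
C→D: 744.3 NM
D→E: 504.1 NM
E→F: 273.5 NM
The shortest leg is A–B at 50.2 NM.

A–B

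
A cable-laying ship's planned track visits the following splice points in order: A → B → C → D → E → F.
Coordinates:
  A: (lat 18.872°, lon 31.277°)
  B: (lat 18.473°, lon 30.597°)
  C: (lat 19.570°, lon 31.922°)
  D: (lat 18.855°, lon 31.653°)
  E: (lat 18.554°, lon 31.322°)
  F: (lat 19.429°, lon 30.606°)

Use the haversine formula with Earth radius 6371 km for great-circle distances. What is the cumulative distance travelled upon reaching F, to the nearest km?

525 km

Leg distances:
A→B: 84.3 km  (cumulative 84.3 km)
B→C: 185.1 km  (cumulative 269.4 km)
C→D: 84.4 km  (cumulative 353.8 km)
D→E: 48.3 km  (cumulative 402.1 km)
E→F: 123.0 km  (cumulative 525.1 km)
Cumulative distance at F ≈ 525 km.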